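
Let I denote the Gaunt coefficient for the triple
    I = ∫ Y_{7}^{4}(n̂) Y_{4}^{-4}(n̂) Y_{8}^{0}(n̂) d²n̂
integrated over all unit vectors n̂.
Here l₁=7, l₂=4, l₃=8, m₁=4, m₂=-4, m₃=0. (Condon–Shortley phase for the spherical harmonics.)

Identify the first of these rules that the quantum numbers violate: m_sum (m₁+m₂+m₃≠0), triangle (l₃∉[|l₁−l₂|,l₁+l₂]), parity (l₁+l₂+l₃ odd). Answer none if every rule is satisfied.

parity

Σmᵢ = 0  ✓
l₃∈[|l₁−l₂|,l₁+l₂]=[3,11], have l₃=8  ✓
Σlᵢ = 19 ⇒ odd  ✗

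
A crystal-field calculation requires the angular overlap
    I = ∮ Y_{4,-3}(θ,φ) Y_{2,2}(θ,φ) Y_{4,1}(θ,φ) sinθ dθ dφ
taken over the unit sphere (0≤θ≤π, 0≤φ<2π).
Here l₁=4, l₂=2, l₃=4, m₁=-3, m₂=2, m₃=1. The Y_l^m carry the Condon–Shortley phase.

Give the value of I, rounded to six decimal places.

0.159270

Checks pass: Σm=0; 10 even; l₃=4∈[2,6].
(2·4+1)(2·2+1)(2·4+1) = 405
Δ: 2! 6! 2! / 11! → 1/13860
sum: t=0:+1/192 t=1:−1/36 t=2:+1/192 = -5/288
3j²(4 2 4; 0 0 0) = Δ·Π!·Σ² = 20/693  (sign -1)
sum: t=2:+1/480 = 1/480
3j²(4 2 4; -3 2 1) = Δ·Π!·Σ² = 3/110  (sign -1)
combine: 4πI² = 405·20/693·3/110 = 270/847
take √, sign +1: I = 0.15927046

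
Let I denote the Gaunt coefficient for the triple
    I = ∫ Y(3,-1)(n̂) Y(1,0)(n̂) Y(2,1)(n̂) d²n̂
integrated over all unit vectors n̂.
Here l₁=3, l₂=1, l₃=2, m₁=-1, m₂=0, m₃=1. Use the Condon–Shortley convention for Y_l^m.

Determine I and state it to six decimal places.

Checks pass: Σm=0; 6 even; l₃=2∈[2,4].
(2·3+1)(2·1+1)(2·2+1) = 105
Δ: 2! 4! 0! / 7! → 1/105
sum: t=1:−1/4 = -1/4
3j²(3 1 2; 0 0 0) = Δ·Π!·Σ² = 3/35  (sign -1)
sum: t=1:−1/6 = -1/6
3j²(3 1 2; -1 0 1) = Δ·Π!·Σ² = 8/105  (sign +1)
combine: 4πI² = 105·3/35·8/105 = 24/35
take √, sign -1: I = -0.23359668

-0.233597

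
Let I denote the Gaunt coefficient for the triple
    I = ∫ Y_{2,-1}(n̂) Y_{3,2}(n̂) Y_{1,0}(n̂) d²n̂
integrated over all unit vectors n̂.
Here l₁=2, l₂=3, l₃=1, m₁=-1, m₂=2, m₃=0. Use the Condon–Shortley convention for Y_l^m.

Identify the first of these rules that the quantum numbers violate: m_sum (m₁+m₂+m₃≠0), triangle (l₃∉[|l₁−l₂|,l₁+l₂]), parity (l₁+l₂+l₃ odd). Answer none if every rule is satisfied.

m₁+m₂+m₃ = -1 + 2 + 0 = 1  ✗
triangle: |2−3|=1 ≤ l₃=1 ≤ 2+3=5
parity: l₁+l₂+l₃ = 6 is even

m_sum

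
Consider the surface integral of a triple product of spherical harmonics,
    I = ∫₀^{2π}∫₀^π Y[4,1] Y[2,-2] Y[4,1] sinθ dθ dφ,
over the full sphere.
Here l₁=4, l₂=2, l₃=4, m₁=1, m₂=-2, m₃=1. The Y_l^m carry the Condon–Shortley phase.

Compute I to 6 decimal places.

Checks pass: Σm=0; 10 even; l₃=4∈[2,6].
(2·4+1)(2·2+1)(2·4+1) = 405
Δ: 2! 6! 2! / 11! → 1/13860
sum: t=0:+1/192 t=1:−1/36 t=2:+1/192 = -5/288
3j²(4 2 4; 0 0 0) = Δ·Π!·Σ² = 20/693  (sign -1)
sum: t=0:+1/144 = 1/144
3j²(4 2 4; 1 -2 1) = Δ·Π!·Σ² = 10/231  (sign -1)
combine: 4πI² = 405·20/693·10/231 = 3000/5929
take √, sign +1: I = 0.20066192

0.200662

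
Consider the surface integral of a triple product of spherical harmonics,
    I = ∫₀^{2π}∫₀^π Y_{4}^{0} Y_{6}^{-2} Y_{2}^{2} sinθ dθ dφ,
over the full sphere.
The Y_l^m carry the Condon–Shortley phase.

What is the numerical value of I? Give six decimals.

m-sum 0 ✓  L=12 even ✓  2≤2≤10 ✓
Π(2lᵢ+1) = 9×13×5 = 585
triangle coeff Δ(4,6,2) = 1/6435
Σ_t [4,4]: t=4:+1/2304 = 1/2304
(3j)²=5/143 [(4 6 2; 0 0 0)], sign=+1
Σ_t [4,4]: t=4:+1/13824 = 1/13824
(3j)²=14/1287 [(4 6 2; 0 -2 2)], sign=+1
⇒ 4πI² = 350/1573
I = (+1)√(350/1573/(4π)) = 0.13306527

0.133065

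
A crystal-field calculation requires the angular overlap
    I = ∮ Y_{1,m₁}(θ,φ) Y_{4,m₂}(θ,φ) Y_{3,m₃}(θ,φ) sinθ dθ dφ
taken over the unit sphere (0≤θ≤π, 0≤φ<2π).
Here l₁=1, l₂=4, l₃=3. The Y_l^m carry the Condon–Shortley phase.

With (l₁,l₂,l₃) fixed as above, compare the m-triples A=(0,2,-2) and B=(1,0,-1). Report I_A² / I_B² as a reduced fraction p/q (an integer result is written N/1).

l's match ⇒ only the (l;m) 3-j factors differ between A and B.
A: triangle coeff Δ(1,4,3) = 1/252; Σ_t [1,1]: t=1:−1/120 = -1/120; (3j)²=1/21 [(1 4 3; 0 2 -2)], sign=+1
B: triangle coeff Δ(1,4,3) = 1/252; Σ_t [0,0]: t=0:+1/96 = 1/96; (3j)²=1/42 [(1 4 3; 1 0 -1)], sign=+1
I_A²/I_B² = (1/21)/(1/42) = 2/1

2/1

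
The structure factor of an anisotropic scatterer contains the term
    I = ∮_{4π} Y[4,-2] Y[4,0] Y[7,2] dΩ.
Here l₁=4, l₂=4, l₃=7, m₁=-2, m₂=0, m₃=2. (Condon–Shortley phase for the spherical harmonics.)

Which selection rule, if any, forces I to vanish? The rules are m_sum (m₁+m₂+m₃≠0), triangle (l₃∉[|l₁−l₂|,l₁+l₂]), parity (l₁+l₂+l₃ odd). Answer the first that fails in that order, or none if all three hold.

parity

Σmᵢ = 0  ✓
l₃∈[|l₁−l₂|,l₁+l₂]=[0,8], have l₃=7  ✓
Σlᵢ = 15 ⇒ odd  ✗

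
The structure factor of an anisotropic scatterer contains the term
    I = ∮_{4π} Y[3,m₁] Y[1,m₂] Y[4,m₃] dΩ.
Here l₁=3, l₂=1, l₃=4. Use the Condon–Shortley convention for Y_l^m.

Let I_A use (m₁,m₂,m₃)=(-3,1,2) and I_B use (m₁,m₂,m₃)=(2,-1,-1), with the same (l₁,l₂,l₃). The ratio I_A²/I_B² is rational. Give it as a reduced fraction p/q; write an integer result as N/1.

Same 3,1,4: normalisation and zero-m 3j drop out of the ratio.
A: Δ: 0! 6! 2! / 9! → 1/252; sum: t=0:+1/1440 = 1/1440; 3j²(3 1 4; -3 1 2) = Δ·Π!·Σ² = 1/252  (sign +1)
B: Δ: 0! 6! 2! / 9! → 1/252; sum: t=0:+1/240 = 1/240; 3j²(3 1 4; 2 -1 -1) = Δ·Π!·Σ² = 1/84  (sign -1)
I_A²/I_B² = (1/252)/(1/84) = 1/3

1/3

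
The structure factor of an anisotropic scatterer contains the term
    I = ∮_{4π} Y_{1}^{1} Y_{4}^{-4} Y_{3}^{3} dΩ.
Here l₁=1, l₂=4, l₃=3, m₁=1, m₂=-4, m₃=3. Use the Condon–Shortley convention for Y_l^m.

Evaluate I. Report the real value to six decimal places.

Rules hold: Σm=0, L=8 even, 3≤3≤5.
N = 3·9·7 = 189
Δ = 2!·0!·6!/9! = 1/252
Racah Σ t=1..1: t=1:−1/36 = -1/36
⇒ 3j(1 4 3; 0 0 0)² = 4/63, sgn +1
Racah Σ t=0..0: t=0:+1/1440 = 1/1440
⇒ 3j(1 4 3; 1 -4 3)² = 1/9, sgn +1
4πI² = N·(3j₀)²·(3jₘ)² = 4/3
I = +1·√(1.33333/4π) = 0.32573501

0.325735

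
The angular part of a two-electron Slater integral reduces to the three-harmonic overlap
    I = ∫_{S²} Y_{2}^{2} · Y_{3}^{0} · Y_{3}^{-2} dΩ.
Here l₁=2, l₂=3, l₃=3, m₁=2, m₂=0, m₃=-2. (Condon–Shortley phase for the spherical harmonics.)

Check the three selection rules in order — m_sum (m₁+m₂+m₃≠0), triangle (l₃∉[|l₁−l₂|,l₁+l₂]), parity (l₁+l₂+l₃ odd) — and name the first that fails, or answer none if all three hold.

m₁+m₂+m₃ = 2 + 0 − 2 = 0  ✓
triangle: |2−3|=1 ≤ l₃=3 ≤ 2+3=5  ✓
parity: l₁+l₂+l₃ = 8 is even  ✓

none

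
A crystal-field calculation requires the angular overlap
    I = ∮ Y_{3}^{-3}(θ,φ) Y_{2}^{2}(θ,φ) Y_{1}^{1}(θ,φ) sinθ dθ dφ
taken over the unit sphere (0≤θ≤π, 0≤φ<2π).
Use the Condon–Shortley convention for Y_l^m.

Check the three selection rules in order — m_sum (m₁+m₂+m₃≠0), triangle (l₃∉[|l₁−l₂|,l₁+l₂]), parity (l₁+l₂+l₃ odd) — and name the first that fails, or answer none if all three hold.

Σmᵢ = 0  ✓
l₃∈[|l₁−l₂|,l₁+l₂]=[1,5], have l₃=1  ✓
Σlᵢ = 6 ⇒ even  ✓

none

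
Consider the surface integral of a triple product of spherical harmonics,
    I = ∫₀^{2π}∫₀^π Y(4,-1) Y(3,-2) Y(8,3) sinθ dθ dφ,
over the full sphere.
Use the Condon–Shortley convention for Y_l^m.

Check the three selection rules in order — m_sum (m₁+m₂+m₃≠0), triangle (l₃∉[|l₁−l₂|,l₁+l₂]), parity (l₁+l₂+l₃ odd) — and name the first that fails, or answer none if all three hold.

triangle

azimuthal sum: -1 − 2 + 3 = 0  ✓
1 ≤ 8 ≤ 7 (triangle on l)  ✗
L = 4 + 3 + 8 = 15 (odd)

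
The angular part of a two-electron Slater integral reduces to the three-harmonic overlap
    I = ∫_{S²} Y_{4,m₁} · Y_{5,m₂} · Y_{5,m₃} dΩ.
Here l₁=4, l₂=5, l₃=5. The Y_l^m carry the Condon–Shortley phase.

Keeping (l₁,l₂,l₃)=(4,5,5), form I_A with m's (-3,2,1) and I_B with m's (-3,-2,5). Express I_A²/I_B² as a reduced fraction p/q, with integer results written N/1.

5/42

Same 4,5,5: normalisation and zero-m 3j drop out of the ratio.
A: Δ: 4! 4! 6! / 15! → 1/3153150; sum: t=3:−1/6912 t=4:+1/5184 = 1/20736; 3j²(4 5 5; -3 2 1) = Δ·Π!·Σ² = 5/2574  (sign +1)
B: Δ: 4! 4! 6! / 15! → 1/3153150; sum: t=3:−1/103680 = -1/103680; 3j²(4 5 5; -3 -2 5) = Δ·Π!·Σ² = 7/429  (sign -1)
I_A²/I_B² = (5/2574)/(7/429) = 5/42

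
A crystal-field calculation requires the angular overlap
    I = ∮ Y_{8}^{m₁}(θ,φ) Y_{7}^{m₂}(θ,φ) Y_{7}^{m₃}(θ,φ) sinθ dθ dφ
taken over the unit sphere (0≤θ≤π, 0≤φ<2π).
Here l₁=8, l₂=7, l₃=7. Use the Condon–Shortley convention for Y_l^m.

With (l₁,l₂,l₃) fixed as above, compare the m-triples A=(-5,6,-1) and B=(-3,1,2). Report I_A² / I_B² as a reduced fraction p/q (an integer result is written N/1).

Same 8,7,7: normalisation and zero-m 3j drop out of the ratio.
A: Δ: 8! 8! 6! / 23! → 1/22086194130; sum: t=7:−1/5225472000 t=8:+1/3483648000 = 1/10450944000; 3j²(8 7 7; -5 6 -1) = Δ·Π!·Σ² = 104/37145  (sign +1)
B: Δ: 8! 8! 6! / 23! → 1/22086194130; sum: t=3:−1/3483648000 t=4:+1/139345920 t=5:−1/37324800 t=6:+1/49766400 t=7:−1/348364800 t=8:+1/20901888000 = -11/4180377600; 3j²(8 7 7; -3 1 2) = Δ·Π!·Σ² = 550/289731  (sign +1)
I_A²/I_B² = (104/37145)/(550/289731) = 2028/1375

2028/1375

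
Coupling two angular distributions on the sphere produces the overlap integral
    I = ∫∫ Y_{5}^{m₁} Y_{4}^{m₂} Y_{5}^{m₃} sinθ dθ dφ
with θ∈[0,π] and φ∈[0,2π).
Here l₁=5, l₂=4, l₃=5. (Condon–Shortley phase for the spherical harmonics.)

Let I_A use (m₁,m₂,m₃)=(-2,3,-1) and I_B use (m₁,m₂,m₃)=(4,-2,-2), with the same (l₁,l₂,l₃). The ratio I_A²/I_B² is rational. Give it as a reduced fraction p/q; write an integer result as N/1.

1/6

Same 5,4,5: normalisation and zero-m 3j drop out of the ratio.
A: Δ: 4! 6! 4! / 15! → 1/3153150; sum: t=3:−1/6912 t=4:+1/5184 = 1/20736; 3j²(5 4 5; -2 3 -1) = Δ·Π!·Σ² = 5/2574  (sign +1)
B: Δ: 4! 6! 4! / 15! → 1/3153150; sum: t=0:+1/11520 t=1:−1/25920 = 1/20736; 3j²(5 4 5; 4 -2 -2) = Δ·Π!·Σ² = 5/429  (sign -1)
I_A²/I_B² = (5/2574)/(5/429) = 1/6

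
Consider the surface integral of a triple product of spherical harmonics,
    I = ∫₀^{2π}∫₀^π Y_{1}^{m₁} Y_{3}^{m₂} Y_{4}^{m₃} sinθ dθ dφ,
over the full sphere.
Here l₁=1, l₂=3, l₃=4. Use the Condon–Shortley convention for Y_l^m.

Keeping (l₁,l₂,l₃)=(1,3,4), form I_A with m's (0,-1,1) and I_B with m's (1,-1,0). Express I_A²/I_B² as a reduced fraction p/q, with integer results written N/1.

Same 1,3,4: normalisation and zero-m 3j drop out of the ratio.
A: Δ: 0! 2! 6! / 9! → 1/252; sum: t=0:+1/48 = 1/48; 3j²(1 3 4; 0 -1 1) = Δ·Π!·Σ² = 5/84  (sign -1)
B: Δ: 0! 2! 6! / 9! → 1/252; sum: t=0:+1/96 = 1/96; 3j²(1 3 4; 1 -1 0) = Δ·Π!·Σ² = 1/42  (sign +1)
I_A²/I_B² = (5/84)/(1/42) = 5/2

5/2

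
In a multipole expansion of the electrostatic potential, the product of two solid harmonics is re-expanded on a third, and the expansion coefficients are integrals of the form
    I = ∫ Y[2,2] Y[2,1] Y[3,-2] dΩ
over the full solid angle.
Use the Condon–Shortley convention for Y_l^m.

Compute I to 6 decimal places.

0.000000

2 + 1 − 2 = 1 ≠ 0: azimuthal integral kills it; I = 0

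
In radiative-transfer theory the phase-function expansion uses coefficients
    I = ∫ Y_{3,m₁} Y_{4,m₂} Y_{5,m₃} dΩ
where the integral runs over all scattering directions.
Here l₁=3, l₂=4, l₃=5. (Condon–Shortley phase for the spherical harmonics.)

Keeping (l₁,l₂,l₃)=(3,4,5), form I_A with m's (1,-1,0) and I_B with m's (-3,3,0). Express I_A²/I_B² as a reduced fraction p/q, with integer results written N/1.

1/105

l's match ⇒ only the (l;m) 3-j factors differ between A and B.
A: triangle coeff Δ(3,4,5) = 1/180180; Σ_t [0,2]: t=0:+1/288 t=1:−1/288 t=2:+1/5760 = 1/5760; (3j)²=1/12012 [(3 4 5; 1 -1 0)], sign=-1
B: triangle coeff Δ(3,4,5) = 1/180180; Σ_t [2,2]: t=2:+1/5760 = 1/5760; (3j)²=5/572 [(3 4 5; -3 3 0)], sign=-1
I_A²/I_B² = (1/12012)/(5/572) = 1/105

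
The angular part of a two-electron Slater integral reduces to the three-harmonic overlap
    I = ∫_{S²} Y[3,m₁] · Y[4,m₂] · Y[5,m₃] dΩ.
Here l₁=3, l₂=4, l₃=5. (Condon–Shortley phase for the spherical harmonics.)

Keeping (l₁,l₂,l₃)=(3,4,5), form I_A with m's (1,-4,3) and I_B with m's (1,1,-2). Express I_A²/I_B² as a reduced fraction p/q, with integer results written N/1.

l's match ⇒ only the (l;m) 3-j factors differ between A and B.
A: triangle coeff Δ(3,4,5) = 1/180180; Σ_t [0,0]: t=0:+1/5760 = 1/5760; (3j)²=56/2145 [(3 4 5; 1 -4 3)], sign=+1
B: triangle coeff Δ(3,4,5) = 1/180180; Σ_t [0,2]: t=0:+1/960 t=1:−1/288 t=2:+1/1728 = -1/540; (3j)²=128/6435 [(3 4 5; 1 1 -2)], sign=+1
I_A²/I_B² = (56/2145)/(128/6435) = 21/16

21/16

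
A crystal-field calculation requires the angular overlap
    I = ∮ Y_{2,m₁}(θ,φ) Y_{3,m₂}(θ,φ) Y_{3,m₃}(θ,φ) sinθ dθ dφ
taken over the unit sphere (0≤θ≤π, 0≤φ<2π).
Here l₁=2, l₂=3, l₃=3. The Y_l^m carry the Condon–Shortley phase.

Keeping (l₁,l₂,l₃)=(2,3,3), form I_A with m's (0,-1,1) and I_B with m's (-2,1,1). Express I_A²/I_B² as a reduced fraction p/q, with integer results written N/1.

3/8

Shared (l₁,l₂,l₃)=(2,3,3): N and (l;000)² cancel in I_A²/I_B².
A: Δ = 2!·2!·4!/9! = 1/3780; Racah Σ t=0..2: t=0:+1/16 t=1:−1/6 t=2:+1/96 = -3/32; ⇒ 3j(2 3 3; 0 -1 1)² = 3/140, sgn -1
B: Δ = 2!·2!·4!/9! = 1/3780; Racah Σ t=2..2: t=2:+1/16 = 1/16; ⇒ 3j(2 3 3; -2 1 1)² = 2/35, sgn +1
I_A²/I_B² = (3/140)/(2/35) = 3/8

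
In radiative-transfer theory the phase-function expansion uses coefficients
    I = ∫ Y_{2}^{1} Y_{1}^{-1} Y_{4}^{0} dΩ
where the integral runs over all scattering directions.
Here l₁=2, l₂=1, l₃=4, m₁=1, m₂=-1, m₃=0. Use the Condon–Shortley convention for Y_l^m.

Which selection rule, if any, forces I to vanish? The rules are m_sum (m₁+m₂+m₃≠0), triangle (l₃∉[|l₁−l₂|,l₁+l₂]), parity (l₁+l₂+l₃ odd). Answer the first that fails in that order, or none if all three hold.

azimuthal sum: 1 − 1 + 0 = 0  ✓
1 ≤ 4 ≤ 3 (triangle on l)  ✗
L = 2 + 1 + 4 = 7 (odd)

triangle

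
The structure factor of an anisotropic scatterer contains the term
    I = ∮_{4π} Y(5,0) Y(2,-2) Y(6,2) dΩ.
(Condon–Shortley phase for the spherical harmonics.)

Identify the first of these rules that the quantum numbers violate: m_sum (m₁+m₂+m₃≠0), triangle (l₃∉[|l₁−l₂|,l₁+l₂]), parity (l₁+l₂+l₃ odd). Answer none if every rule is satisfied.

parity

azimuthal sum: 0 − 2 + 2 = 0  ✓
3 ≤ 6 ≤ 7 (triangle on l)  ✓
L = 5 + 2 + 6 = 13 (odd)  ✗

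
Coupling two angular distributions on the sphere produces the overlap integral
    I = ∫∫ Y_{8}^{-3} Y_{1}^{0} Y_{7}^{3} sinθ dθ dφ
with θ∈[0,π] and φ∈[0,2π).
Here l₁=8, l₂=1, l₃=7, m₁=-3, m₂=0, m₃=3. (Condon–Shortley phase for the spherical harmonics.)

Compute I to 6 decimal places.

Checks pass: Σm=0; 16 even; l₃=7∈[7,9].
(2·8+1)(2·1+1)(2·7+1) = 765
Δ: 2! 14! 0! / 17! → 1/2040
sum: t=1:−1/25401600 = -1/25401600
3j²(8 1 7; 0 0 0) = Δ·Π!·Σ² = 8/255  (sign +1)
sum: t=1:−1/87091200 = -1/87091200
3j²(8 1 7; -3 0 3) = Δ·Π!·Σ² = 11/408  (sign -1)
combine: 4πI² = 765·8/255·11/408 = 11/17
take √, sign -1: I = -0.22691696

-0.226917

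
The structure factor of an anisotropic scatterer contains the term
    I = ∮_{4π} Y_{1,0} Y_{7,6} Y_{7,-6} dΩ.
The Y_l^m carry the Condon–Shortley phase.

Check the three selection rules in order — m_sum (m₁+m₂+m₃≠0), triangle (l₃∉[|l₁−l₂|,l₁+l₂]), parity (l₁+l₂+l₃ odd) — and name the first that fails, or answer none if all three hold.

azimuthal sum: 0 + 6 − 6 = 0  ✓
6 ≤ 7 ≤ 8 (triangle on l)  ✓
L = 1 + 7 + 7 = 15 (odd)  ✗

parity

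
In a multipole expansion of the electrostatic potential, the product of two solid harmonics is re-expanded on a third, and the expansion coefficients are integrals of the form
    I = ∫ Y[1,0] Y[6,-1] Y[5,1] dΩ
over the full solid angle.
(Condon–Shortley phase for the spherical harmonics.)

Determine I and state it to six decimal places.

Rules hold: Σm=0, L=12 even, 5≤5≤7.
N = 3·13·11 = 429
Δ = 2!·0!·10!/13! = 1/858
Racah Σ t=1..1: t=1:−1/14400 = -1/14400
⇒ 3j(1 6 5; 0 0 0)² = 6/143, sgn +1
Racah Σ t=1..1: t=1:−1/17280 = -1/17280
⇒ 3j(1 6 5; 0 -1 1)² = 35/858, sgn -1
4πI² = N·(3j₀)²·(3jₘ)² = 105/143
I = -1·√(0.734266/4π) = -0.24172507

-0.241725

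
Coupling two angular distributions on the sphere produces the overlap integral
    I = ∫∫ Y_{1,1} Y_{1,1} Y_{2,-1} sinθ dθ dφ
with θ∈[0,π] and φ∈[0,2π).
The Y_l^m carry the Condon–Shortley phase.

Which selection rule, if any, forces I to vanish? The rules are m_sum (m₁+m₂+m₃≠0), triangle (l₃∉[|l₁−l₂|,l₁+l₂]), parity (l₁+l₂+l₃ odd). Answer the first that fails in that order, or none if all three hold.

m₁+m₂+m₃ = 1 + 1 − 1 = 1  ✗
triangle: |1−1|=0 ≤ l₃=2 ≤ 1+1=2
parity: l₁+l₂+l₃ = 4 is even

m_sum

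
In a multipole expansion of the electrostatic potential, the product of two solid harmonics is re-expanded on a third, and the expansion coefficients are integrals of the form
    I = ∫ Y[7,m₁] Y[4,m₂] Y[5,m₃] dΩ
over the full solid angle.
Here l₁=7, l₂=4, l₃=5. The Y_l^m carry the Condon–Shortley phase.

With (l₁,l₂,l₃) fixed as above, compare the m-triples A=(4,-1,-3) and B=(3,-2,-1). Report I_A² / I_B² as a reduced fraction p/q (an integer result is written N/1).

11/21

Same 7,4,5: normalisation and zero-m 3j drop out of the ratio.
A: Δ: 6! 8! 2! / 17! → 1/6126120; sum: t=1:−1/345600 t=2:+1/241920 t=3:−1/2903040 = 13/14515200; 3j²(7 4 5; 4 -1 -3) = Δ·Π!·Σ² = 13/7140  (sign +1)
B: Δ: 6! 8! 2! / 17! → 1/6126120; sum: t=0:+1/829440 t=1:−1/86400 t=2:+1/138240 = -13/4147200; 3j²(7 4 5; 3 -2 -1) = Δ·Π!·Σ² = 13/3740  (sign -1)
I_A²/I_B² = (13/7140)/(13/3740) = 11/21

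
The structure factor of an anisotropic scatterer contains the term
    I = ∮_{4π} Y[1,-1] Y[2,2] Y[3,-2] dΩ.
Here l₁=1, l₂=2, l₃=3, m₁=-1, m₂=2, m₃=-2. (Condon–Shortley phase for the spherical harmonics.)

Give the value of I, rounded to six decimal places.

0.000000

Σmᵢ = -1 ≠ 0, so the φ-integral vanishes; I = 0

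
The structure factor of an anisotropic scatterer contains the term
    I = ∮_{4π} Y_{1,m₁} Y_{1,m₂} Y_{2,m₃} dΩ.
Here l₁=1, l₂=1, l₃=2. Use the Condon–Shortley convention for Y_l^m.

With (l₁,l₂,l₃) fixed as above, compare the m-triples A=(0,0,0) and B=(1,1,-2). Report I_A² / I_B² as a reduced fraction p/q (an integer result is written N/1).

2/3

l's match ⇒ only the (l;m) 3-j factors differ between A and B.
A: triangle coeff Δ(1,1,2) = 1/30; Σ_t [0,0]: t=0:+1/1 = 1/1; (3j)²=2/15 [(1 1 2; 0 0 0)], sign=+1
B: triangle coeff Δ(1,1,2) = 1/30; Σ_t [0,0]: t=0:+1/4 = 1/4; (3j)²=1/5 [(1 1 2; 1 1 -2)], sign=+1
I_A²/I_B² = (2/15)/(1/5) = 2/3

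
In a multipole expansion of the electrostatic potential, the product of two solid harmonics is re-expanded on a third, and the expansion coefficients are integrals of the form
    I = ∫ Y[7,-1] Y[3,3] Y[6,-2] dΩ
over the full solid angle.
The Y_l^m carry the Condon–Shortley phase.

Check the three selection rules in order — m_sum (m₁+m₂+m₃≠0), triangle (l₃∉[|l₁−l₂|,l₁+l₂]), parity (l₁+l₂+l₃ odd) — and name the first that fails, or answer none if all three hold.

Σmᵢ = 0  ✓
l₃∈[|l₁−l₂|,l₁+l₂]=[4,10], have l₃=6  ✓
Σlᵢ = 16 ⇒ even  ✓

none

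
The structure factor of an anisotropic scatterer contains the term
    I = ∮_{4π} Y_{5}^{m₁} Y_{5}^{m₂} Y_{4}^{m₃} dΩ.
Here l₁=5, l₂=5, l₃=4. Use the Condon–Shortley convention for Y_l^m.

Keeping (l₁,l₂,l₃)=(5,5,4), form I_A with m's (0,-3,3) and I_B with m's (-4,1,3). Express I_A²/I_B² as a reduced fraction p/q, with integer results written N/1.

3/5

l's match ⇒ only the (l;m) 3-j factors differ between A and B.
A: triangle coeff Δ(5,5,4) = 1/3153150; Σ_t [1,2]: t=1:−1/17280 t=2:+1/6912 = 1/11520; (3j)²=2/143 [(5 5 4; 0 -3 3)], sign=-1
B: triangle coeff Δ(5,5,4) = 1/3153150; Σ_t [5,6]: t=5:−1/17280 t=6:+1/103680 = -1/20736; (3j)²=10/429 [(5 5 4; -4 1 3)], sign=+1
I_A²/I_B² = (2/143)/(10/429) = 3/5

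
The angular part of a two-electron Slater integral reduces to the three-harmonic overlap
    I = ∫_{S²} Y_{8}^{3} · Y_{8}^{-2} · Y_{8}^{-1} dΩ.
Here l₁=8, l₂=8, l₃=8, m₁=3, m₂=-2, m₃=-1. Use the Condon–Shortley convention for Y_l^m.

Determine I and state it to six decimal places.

-0.049397

Rules hold: Σm=0, L=24 even, 0≤8≤16.
N = 17·17·17 = 4913
Δ = 8!·8!·8!/25! = 1/236637794250
Racah Σ t=0..8: t=0:+1/65548320768000 t=1:−1/128024064000 t=2:+1/2985984000 t=3:−1/373248000 t=4:+1/191102976 t=5:−1/373248000 t=6:+1/2985984000 t=7:−1/128024064000 t=8:+1/65548320768000 = 11/20808990720
⇒ 3j(8 8 8; 0 0 0)² = 490/96577, sgn +1
Racah Σ t=0..5: t=0:+1/41803776000 t=1:−1/2090188800 t=2:+1/597196800 t=3:−1/746496000 t=4:+1/4180377600 t=5:−1/146313216000 = 11/97542144000
⇒ 3j(8 8 8; 3 -2 -1)² = 594/482885, sgn -1
4πI² = N·(3j₀)²·(3jₘ)² = 989604/32273761
I = -1·√(0.0306628/4π) = -0.04939705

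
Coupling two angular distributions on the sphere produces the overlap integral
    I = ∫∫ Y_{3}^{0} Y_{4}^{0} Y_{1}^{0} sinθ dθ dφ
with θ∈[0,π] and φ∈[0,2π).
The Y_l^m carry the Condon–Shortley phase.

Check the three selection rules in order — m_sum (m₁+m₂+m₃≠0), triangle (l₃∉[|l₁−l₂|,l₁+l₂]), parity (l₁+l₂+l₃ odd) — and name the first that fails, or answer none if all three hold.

azimuthal sum: 0 + 0 + 0 = 0  ✓
1 ≤ 1 ≤ 7 (triangle on l)  ✓
L = 3 + 4 + 1 = 8 (even)  ✓

none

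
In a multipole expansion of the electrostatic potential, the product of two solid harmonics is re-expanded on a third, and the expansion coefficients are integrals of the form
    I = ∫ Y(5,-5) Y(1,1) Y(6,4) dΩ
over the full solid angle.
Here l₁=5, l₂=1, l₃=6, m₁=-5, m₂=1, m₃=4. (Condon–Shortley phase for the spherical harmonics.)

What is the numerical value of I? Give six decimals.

0.040859

Rules hold: Σm=0, L=12 even, 4≤6≤6.
N = 11·3·13 = 429
Δ = 0!·10!·2!/13! = 1/858
Racah Σ t=0..0: t=0:+1/14400 = 1/14400
⇒ 3j(5 1 6; 0 0 0)² = 6/143, sgn +1
Racah Σ t=0..0: t=0:+1/7257600 = 1/7257600
⇒ 3j(5 1 6; -5 1 4)² = 1/858, sgn +1
4πI² = N·(3j₀)²·(3jₘ)² = 3/143
I = +1·√(0.020979/4π) = 0.04085899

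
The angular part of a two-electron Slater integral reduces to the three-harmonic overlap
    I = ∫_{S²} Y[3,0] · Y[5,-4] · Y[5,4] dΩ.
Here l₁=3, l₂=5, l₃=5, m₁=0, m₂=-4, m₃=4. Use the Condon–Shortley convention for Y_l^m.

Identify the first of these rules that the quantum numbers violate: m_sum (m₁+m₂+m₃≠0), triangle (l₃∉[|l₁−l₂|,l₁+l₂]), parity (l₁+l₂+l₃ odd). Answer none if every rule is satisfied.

m₁+m₂+m₃ = 0 − 4 + 4 = 0  ✓
triangle: |3−5|=2 ≤ l₃=5 ≤ 3+5=8  ✓
parity: l₁+l₂+l₃ = 13 is odd  ✗

parity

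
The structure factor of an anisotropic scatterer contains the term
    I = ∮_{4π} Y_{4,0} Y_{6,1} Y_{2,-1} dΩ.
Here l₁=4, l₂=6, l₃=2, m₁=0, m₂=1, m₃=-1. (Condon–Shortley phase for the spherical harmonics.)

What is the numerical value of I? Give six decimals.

-0.210395

Checks pass: Σm=0; 12 even; l₃=2∈[2,10].
(2·4+1)(2·6+1)(2·2+1) = 585
Δ: 8! 0! 4! / 13! → 1/6435
sum: t=4:+1/2304 = 1/2304
3j²(4 6 2; 0 0 0) = Δ·Π!·Σ² = 5/143  (sign +1)
sum: t=4:+1/3456 = 1/3456
3j²(4 6 2; 0 1 -1) = Δ·Π!·Σ² = 35/1287  (sign -1)
combine: 4πI² = 585·5/143·35/1287 = 875/1573
take √, sign -1: I = -0.21039467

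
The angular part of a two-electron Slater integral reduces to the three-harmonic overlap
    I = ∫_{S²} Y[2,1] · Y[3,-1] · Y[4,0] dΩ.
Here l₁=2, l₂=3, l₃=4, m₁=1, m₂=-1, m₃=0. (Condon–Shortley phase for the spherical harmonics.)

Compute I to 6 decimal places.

l₁+l₂+l₃=9 is odd: 3j(l;000)=0 ⇒ I=0

0.000000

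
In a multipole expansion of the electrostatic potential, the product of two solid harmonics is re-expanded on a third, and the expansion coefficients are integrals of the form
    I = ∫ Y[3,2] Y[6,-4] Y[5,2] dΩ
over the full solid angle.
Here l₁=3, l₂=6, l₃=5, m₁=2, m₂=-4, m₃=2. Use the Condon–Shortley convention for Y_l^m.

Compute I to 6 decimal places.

0.088266

Checks pass: Σm=0; 14 even; l₃=5∈[3,9].
(2·3+1)(2·6+1)(2·5+1) = 1001
Δ: 4! 2! 8! / 15! → 1/675675
sum: t=1:−1/8640 t=2:+1/2304 t=3:−1/8640 = 7/34560
3j²(3 6 5; 0 0 0) = Δ·Π!·Σ² = 7/429  (sign -1)
sum: t=0:+1/34560 t=1:−1/60480 = 1/80640
3j²(3 6 5; 2 -4 2) = Δ·Π!·Σ² = 6/1001  (sign -1)
combine: 4πI² = 1001·7/429·6/1001 = 14/143
take √, sign +1: I = 0.08826552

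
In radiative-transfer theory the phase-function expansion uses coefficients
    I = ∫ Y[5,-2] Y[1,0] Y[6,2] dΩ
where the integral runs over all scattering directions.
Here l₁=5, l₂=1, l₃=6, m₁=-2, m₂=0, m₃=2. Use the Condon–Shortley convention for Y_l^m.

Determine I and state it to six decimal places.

0.231133

Checks pass: Σm=0; 12 even; l₃=6∈[4,6].
(2·5+1)(2·1+1)(2·6+1) = 429
Δ: 0! 10! 2! / 13! → 1/858
sum: t=0:+1/14400 = 1/14400
3j²(5 1 6; 0 0 0) = Δ·Π!·Σ² = 6/143  (sign +1)
sum: t=0:+1/30240 = 1/30240
3j²(5 1 6; -2 0 2) = Δ·Π!·Σ² = 16/429  (sign +1)
combine: 4πI² = 429·6/143·16/429 = 96/143
take √, sign +1: I = 0.23113338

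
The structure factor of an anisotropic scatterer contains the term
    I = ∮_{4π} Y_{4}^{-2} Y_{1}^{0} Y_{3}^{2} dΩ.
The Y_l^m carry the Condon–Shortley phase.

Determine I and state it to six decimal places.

Checks pass: Σm=0; 8 even; l₃=3∈[3,5].
(2·4+1)(2·1+1)(2·3+1) = 189
Δ: 2! 6! 0! / 9! → 1/252
sum: t=1:−1/36 = -1/36
3j²(4 1 3; 0 0 0) = Δ·Π!·Σ² = 4/63  (sign +1)
sum: t=1:−1/120 = -1/120
3j²(4 1 3; -2 0 2) = Δ·Π!·Σ² = 1/21  (sign +1)
combine: 4πI² = 189·4/63·1/21 = 4/7
take √, sign +1: I = 0.21324362

0.213244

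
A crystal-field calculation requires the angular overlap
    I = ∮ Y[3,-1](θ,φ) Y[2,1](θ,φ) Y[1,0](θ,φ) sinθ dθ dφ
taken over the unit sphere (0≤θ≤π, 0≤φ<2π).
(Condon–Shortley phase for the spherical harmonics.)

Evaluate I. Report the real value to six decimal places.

-0.233597

Checks pass: Σm=0; 6 even; l₃=1∈[1,5].
(2·3+1)(2·2+1)(2·1+1) = 105
Δ: 4! 2! 0! / 7! → 1/105
sum: t=2:+1/4 = 1/4
3j²(3 2 1; 0 0 0) = Δ·Π!·Σ² = 3/35  (sign -1)
sum: t=3:−1/6 = -1/6
3j²(3 2 1; -1 1 0) = Δ·Π!·Σ² = 8/105  (sign +1)
combine: 4πI² = 105·3/35·8/105 = 24/35
take √, sign -1: I = -0.23359668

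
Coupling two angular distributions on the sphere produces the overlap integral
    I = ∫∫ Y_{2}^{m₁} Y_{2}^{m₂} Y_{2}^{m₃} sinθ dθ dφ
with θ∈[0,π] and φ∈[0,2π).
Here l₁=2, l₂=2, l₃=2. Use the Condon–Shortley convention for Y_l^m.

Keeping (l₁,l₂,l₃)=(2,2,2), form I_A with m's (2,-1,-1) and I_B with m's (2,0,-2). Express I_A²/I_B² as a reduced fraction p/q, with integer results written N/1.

3/2

Same 2,2,2: normalisation and zero-m 3j drop out of the ratio.
A: Δ: 2! 2! 2! / 7! → 1/630; sum: t=0:+1/4 = 1/4; 3j²(2 2 2; 2 -1 -1) = Δ·Π!·Σ² = 3/35  (sign -1)
B: Δ: 2! 2! 2! / 7! → 1/630; sum: t=0:+1/8 = 1/8; 3j²(2 2 2; 2 0 -2) = Δ·Π!·Σ² = 2/35  (sign +1)
I_A²/I_B² = (3/35)/(2/35) = 3/2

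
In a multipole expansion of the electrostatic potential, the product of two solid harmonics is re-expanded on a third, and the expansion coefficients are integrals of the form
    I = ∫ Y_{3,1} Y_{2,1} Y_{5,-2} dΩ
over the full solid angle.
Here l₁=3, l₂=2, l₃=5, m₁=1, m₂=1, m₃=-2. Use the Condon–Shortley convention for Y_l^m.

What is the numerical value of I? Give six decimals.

0.245532

Checks pass: Σm=0; 10 even; l₃=5∈[1,5].
(2·3+1)(2·2+1)(2·5+1) = 385
Δ: 0! 6! 4! / 11! → 1/2310
sum: t=0:+1/144 = 1/144
3j²(3 2 5; 0 0 0) = Δ·Π!·Σ² = 10/231  (sign -1)
sum: t=0:+1/288 = 1/288
3j²(3 2 5; 1 1 -2) = Δ·Π!·Σ² = 1/22  (sign -1)
combine: 4πI² = 385·10/231·1/22 = 25/33
take √, sign +1: I = 0.24553200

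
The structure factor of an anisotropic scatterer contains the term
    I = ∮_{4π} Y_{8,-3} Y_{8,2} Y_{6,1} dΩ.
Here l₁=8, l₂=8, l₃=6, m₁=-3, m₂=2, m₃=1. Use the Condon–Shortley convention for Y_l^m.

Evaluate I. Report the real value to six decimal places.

-0.102118

Rules hold: Σm=0, L=22 even, 0≤6≤16.
N = 17·17·13 = 3757
Δ = 10!·6!·6!/23! = 1/13742520792
Racah Σ t=2..8: t=2:+1/41803776000 t=3:−1/435456000 t=4:+1/39813120 t=5:−1/18662400 t=6:+1/39813120 t=7:−1/435456000 t=8:+1/41803776000 = -11/1393459200
⇒ 3j(8 8 6; 0 0 0)² = 600/96577, sgn -1
Racah Σ t=5..10: t=5:−1/1244160000 t=6:+1/99532800 t=7:−1/52254720 t=8:+1/139345920 t=9:−1/2090188800 t=10:+1/313528320000 = -143/44789760000
⇒ 3j(8 8 6; -3 2 1)² = 1001/178296, sgn +1
4πI² = N·(3j₀)²·(3jₘ)² = 25025/190969
I = -1·√(0.131042/4π) = -0.10211762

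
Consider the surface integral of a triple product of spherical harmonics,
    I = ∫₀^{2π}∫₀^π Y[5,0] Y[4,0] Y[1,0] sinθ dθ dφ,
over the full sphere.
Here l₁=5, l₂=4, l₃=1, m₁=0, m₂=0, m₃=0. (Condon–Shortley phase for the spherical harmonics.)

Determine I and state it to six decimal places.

0.245532

Checks pass: Σm=0; 10 even; l₃=1∈[1,9].
(2·5+1)(2·4+1)(2·1+1) = 297
Δ: 8! 2! 0! / 11! → 1/495
sum: t=4:+1/576 = 1/576
3j²(5 4 1; 0 0 0) = Δ·Π!·Σ² = 5/99  (sign -1)
(m-triple is (0,0,0) — same symbol as above.)
combine: 4πI² = 297·5/99·5/99 = 25/33
take √, sign +1: I = 0.24553200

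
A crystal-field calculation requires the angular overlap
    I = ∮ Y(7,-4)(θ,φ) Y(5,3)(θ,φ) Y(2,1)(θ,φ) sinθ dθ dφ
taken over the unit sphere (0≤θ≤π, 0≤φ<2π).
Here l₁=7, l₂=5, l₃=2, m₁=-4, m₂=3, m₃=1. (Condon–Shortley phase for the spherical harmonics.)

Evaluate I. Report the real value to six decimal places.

m-sum 0 ✓  L=14 even ✓  2≤2≤12 ✓
Π(2lᵢ+1) = 15×11×5 = 825
triangle coeff Δ(7,5,2) = 1/15015
Σ_t [5,5]: t=5:−1/57600 = -1/57600
(3j)²=21/715 [(7 5 2; 0 0 0)], sign=-1
Σ_t [8,8]: t=8:+1/483840 = 1/483840
(3j)²=3/91 [(7 5 2; -4 3 1)], sign=-1
⇒ 4πI² = 135/169
I = (+1)√(135/169/(4π)) = 0.25212656

0.252127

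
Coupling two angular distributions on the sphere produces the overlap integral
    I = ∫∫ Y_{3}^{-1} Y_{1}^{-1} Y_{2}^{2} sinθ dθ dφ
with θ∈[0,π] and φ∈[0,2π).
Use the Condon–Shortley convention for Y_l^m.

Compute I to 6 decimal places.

Checks pass: Σm=0; 6 even; l₃=2∈[2,4].
(2·3+1)(2·1+1)(2·2+1) = 105
Δ: 2! 4! 0! / 7! → 1/105
sum: t=1:−1/4 = -1/4
3j²(3 1 2; 0 0 0) = Δ·Π!·Σ² = 3/35  (sign -1)
sum: t=0:+1/48 = 1/48
3j²(3 1 2; -1 -1 2) = Δ·Π!·Σ² = 1/105  (sign +1)
combine: 4πI² = 105·3/35·1/105 = 3/35
take √, sign -1: I = -0.08258890

-0.082589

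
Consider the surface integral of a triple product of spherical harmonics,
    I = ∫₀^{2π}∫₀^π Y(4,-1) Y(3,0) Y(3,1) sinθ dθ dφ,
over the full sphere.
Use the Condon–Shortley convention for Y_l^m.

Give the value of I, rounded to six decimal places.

m-sum 0 ✓  L=10 even ✓  1≤3≤7 ✓
Π(2lᵢ+1) = 9×7×7 = 441
triangle coeff Δ(4,3,3) = 1/34650
Σ_t [1,3]: t=1:−1/72 t=2:+1/16 t=3:−1/72 = 5/144
(3j)²=2/77 [(4 3 3; 0 0 0)], sign=-1
Σ_t [1,3]: t=1:−1/288 t=2:+1/24 t=3:−1/48 = 5/288
(3j)²=5/462 [(4 3 3; -1 0 1)], sign=+1
⇒ 4πI² = 15/121
I = (-1)√(15/121/(4π)) = -0.09932258

-0.099323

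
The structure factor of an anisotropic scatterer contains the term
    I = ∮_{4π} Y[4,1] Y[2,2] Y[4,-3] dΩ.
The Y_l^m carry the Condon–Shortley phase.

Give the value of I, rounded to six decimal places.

Checks pass: Σm=0; 10 even; l₃=4∈[2,6].
(2·4+1)(2·2+1)(2·4+1) = 405
Δ: 2! 6! 2! / 11! → 1/13860
sum: t=0:+1/192 t=1:−1/36 t=2:+1/192 = -5/288
3j²(4 2 4; 0 0 0) = Δ·Π!·Σ² = 20/693  (sign -1)
sum: t=2:+1/480 = 1/480
3j²(4 2 4; 1 2 -3) = Δ·Π!·Σ² = 3/110  (sign -1)
combine: 4πI² = 405·20/693·3/110 = 270/847
take √, sign +1: I = 0.15927046

0.159270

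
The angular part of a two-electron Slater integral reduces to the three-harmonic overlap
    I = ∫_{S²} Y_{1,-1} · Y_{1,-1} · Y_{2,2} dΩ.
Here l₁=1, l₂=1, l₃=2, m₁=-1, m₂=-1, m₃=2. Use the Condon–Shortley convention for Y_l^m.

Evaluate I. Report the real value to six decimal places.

Checks pass: Σm=0; 4 even; l₃=2∈[0,2].
(2·1+1)(2·1+1)(2·2+1) = 45
Δ: 0! 2! 2! / 5! → 1/30
sum: t=0:+1/1 = 1/1
3j²(1 1 2; 0 0 0) = Δ·Π!·Σ² = 2/15  (sign +1)
sum: t=0:+1/4 = 1/4
3j²(1 1 2; -1 -1 2) = Δ·Π!·Σ² = 1/5  (sign +1)
combine: 4πI² = 45·2/15·1/5 = 6/5
take √, sign +1: I = 0.30901936

0.309019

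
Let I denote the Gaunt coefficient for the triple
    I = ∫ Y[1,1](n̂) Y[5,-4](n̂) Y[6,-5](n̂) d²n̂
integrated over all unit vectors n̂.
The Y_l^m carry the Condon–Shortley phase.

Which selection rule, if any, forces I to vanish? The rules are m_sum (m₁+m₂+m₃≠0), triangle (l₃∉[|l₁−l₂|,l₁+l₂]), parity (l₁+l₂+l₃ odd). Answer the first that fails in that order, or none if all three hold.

m_sum

azimuthal sum: 1 − 4 − 5 = -8  ✗
4 ≤ 6 ≤ 6 (triangle on l)
L = 1 + 5 + 6 = 12 (even)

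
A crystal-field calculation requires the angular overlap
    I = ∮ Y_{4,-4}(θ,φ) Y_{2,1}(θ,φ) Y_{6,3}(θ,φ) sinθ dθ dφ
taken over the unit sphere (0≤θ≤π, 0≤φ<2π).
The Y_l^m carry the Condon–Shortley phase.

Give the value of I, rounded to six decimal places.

-0.047713

m-sum 0 ✓  L=12 even ✓  2≤6≤6 ✓
Π(2lᵢ+1) = 9×5×13 = 585
triangle coeff Δ(4,2,6) = 1/6435
Σ_t [0,0]: t=0:+1/2304 = 1/2304
(3j)²=5/143 [(4 2 6; 0 0 0)], sign=+1
Σ_t [0,0]: t=0:+1/241920 = 1/241920
(3j)²=1/715 [(4 2 6; -4 1 3)], sign=-1
⇒ 4πI² = 45/1573
I = (-1)√(45/1573/(4π)) = -0.04771303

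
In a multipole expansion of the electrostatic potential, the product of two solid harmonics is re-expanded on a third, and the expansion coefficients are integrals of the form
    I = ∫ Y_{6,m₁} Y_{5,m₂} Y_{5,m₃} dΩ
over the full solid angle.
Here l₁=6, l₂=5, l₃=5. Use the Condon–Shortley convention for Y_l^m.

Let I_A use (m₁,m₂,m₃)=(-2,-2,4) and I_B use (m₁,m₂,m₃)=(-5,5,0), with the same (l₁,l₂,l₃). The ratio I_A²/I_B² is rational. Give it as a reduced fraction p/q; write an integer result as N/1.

l's match ⇒ only the (l;m) 3-j factors differ between A and B.
A: triangle coeff Δ(6,5,5) = 1/28588560; Σ_t [2,3]: t=2:+1/207360 t=3:−1/103680 = -1/207360; (3j)²=21/2431 [(6 5 5; -2 -2 4)], sign=+1
B: triangle coeff Δ(6,5,5) = 1/28588560; Σ_t [6,6]: t=6:+1/2073600 = 1/2073600; (3j)²=15/884 [(6 5 5; -5 5 0)], sign=-1
I_A²/I_B² = (21/2431)/(15/884) = 28/55

28/55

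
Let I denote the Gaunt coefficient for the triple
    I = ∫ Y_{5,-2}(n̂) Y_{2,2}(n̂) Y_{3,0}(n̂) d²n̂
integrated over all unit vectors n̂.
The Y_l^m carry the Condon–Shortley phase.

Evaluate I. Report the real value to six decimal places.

m-sum 0 ✓  L=10 even ✓  3≤3≤7 ✓
Π(2lᵢ+1) = 11×5×7 = 385
triangle coeff Δ(5,2,3) = 1/2310
Σ_t [2,2]: t=2:+1/144 = 1/144
(3j)²=10/231 [(5 2 3; 0 0 0)], sign=-1
Σ_t [4,4]: t=4:+1/864 = 1/864
(3j)²=1/66 [(5 2 3; -2 2 0)], sign=-1
⇒ 4πI² = 25/99
I = (+1)√(25/99/(4π)) = 0.14175797

0.141758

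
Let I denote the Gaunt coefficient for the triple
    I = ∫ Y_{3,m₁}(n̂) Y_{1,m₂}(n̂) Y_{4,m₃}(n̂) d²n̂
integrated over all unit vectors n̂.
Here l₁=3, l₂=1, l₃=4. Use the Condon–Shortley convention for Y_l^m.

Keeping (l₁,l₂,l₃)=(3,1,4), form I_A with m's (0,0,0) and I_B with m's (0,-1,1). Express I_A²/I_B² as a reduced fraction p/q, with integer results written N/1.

Shared (l₁,l₂,l₃)=(3,1,4): N and (l;000)² cancel in I_A²/I_B².
A: Δ = 0!·6!·2!/9! = 1/252; Racah Σ t=0..0: t=0:+1/36 = 1/36; ⇒ 3j(3 1 4; 0 0 0)² = 4/63, sgn +1
B: Δ = 0!·6!·2!/9! = 1/252; Racah Σ t=0..0: t=0:+1/72 = 1/72; ⇒ 3j(3 1 4; 0 -1 1)² = 5/126, sgn -1
I_A²/I_B² = (4/63)/(5/126) = 8/5

8/5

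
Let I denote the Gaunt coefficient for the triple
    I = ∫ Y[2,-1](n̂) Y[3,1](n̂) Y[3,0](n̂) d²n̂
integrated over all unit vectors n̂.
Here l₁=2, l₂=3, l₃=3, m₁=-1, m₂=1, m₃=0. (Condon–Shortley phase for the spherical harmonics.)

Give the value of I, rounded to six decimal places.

m-sum 0 ✓  L=8 even ✓  1≤3≤5 ✓
Π(2lᵢ+1) = 5×7×7 = 245
triangle coeff Δ(2,3,3) = 1/3780
Σ_t [0,2]: t=0:+1/24 t=1:−1/4 t=2:+1/24 = -1/6
(3j)²=4/105 [(2 3 3; 0 0 0)], sign=+1
Σ_t [1,2]: t=1:−1/12 t=2:+1/8 = 1/24
(3j)²=1/210 [(2 3 3; -1 1 0)], sign=-1
⇒ 4πI² = 2/45
I = (-1)√(2/45/(4π)) = -0.05947080

-0.059471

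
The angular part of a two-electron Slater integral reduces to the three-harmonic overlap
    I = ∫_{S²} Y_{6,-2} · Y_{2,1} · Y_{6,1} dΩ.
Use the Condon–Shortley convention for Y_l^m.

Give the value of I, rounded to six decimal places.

Checks pass: Σm=0; 14 even; l₃=6∈[4,8].
(2·6+1)(2·2+1)(2·6+1) = 845
Δ: 2! 10! 2! / 15! → 1/90090
sum: t=0:+1/69120 t=1:−1/14400 t=2:+1/69120 = -7/172800
3j²(6 2 6; 0 0 0) = Δ·Π!·Σ² = 14/715  (sign -1)
sum: t=1:−1/60480 t=2:+1/34560 = 1/80640
3j²(6 2 6; -2 1 1) = Δ·Π!·Σ² = 6/1001  (sign -1)
combine: 4πI² = 845·14/715·6/1001 = 12/121
take √, sign +1: I = 0.08883682

0.088837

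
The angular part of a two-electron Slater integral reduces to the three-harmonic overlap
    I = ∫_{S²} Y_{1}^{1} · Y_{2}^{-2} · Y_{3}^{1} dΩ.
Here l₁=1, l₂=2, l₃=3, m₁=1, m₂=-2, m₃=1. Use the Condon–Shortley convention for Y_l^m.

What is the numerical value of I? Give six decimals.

Checks pass: Σm=0; 6 even; l₃=3∈[1,3].
(2·1+1)(2·2+1)(2·3+1) = 105
Δ: 0! 2! 4! / 7! → 1/105
sum: t=0:+1/4 = 1/4
3j²(1 2 3; 0 0 0) = Δ·Π!·Σ² = 3/35  (sign -1)
sum: t=0:+1/48 = 1/48
3j²(1 2 3; 1 -2 1) = Δ·Π!·Σ² = 1/105  (sign +1)
combine: 4πI² = 105·3/35·1/105 = 3/35
take √, sign -1: I = -0.08258890

-0.082589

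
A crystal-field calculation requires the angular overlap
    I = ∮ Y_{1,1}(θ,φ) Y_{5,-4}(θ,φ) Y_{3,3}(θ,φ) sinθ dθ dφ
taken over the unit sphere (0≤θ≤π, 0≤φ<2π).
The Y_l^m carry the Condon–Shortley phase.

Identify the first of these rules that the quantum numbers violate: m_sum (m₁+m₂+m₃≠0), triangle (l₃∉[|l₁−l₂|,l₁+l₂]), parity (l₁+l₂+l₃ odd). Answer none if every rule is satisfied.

m₁+m₂+m₃ = 1 − 4 + 3 = 0  ✓
triangle: |1−5|=4 ≤ l₃=3 ≤ 1+5=6  ✗
parity: l₁+l₂+l₃ = 9 is odd

triangle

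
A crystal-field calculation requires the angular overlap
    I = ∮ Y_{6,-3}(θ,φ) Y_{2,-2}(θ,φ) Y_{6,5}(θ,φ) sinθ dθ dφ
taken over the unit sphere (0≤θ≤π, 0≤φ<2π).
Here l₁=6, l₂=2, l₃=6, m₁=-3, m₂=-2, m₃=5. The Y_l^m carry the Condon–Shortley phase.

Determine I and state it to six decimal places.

Rules hold: Σm=0, L=14 even, 4≤6≤8.
N = 13·5·13 = 845
Δ = 2!·10!·2!/15! = 1/90090
Racah Σ t=0..2: t=0:+1/69120 t=1:−1/14400 t=2:+1/69120 = -7/172800
⇒ 3j(6 2 6; 0 0 0)² = 14/715, sgn -1
Racah Σ t=0..0: t=0:+1/1451520 = 1/1451520
⇒ 3j(6 2 6; -3 -2 5)² = 1/91, sgn -1
4πI² = N·(3j₀)²·(3jₘ)² = 2/11
I = +1·√(0.181818/4π) = 0.12028562

0.120286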